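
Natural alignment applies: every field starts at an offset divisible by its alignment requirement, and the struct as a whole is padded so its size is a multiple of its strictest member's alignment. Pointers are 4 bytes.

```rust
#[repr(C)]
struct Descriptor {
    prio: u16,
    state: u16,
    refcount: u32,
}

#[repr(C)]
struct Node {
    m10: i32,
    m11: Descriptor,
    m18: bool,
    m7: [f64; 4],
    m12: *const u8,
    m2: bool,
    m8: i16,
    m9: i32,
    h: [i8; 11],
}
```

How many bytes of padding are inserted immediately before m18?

Descriptor: prio at 0 (size 2, align 2) → ends 2; state at 2 (size 2, align 2) → ends 4; refcount at 4 (size 4, align 4) → ends 8; total 8 bytes, alignment 4
m10 at 0 (size 4, align 4) → ends 4
m11 at 4 (size 8, align 4) → ends 12
m18 at 12 (size 1, align 1) → ends 13

0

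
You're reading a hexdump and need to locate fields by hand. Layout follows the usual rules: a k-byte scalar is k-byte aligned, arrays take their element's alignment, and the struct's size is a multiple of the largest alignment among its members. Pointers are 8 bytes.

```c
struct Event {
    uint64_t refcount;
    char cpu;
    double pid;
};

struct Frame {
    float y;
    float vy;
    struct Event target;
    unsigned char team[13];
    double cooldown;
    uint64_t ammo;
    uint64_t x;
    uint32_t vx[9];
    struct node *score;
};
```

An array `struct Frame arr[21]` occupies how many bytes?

2520

Event: 0..8  refcount  (8B, 8-aligned); 8..9  cpu  (1B, 1-aligned); 9..16  -- padding (7B); 16..24  pid  (8B, 8-aligned); sizeof = 24, alignof = 8
0..4  y  (4B, 4-aligned)
4..8  vy  (4B, 4-aligned)
8..32  target  (24B, 8-aligned)
32..45  team  (13B, 1-aligned)
45..48  -- padding (3B)
48..56  cooldown  (8B, 8-aligned)
56..64  ammo  (8B, 8-aligned)
64..72  x  (8B, 8-aligned)
72..108  vx  (36B, 4-aligned)
108..112  -- padding (4B)
112..120  score  (8B, 8-aligned)
sizeof = 120, alignof = 8
array of 21: 21 × 120 = 2520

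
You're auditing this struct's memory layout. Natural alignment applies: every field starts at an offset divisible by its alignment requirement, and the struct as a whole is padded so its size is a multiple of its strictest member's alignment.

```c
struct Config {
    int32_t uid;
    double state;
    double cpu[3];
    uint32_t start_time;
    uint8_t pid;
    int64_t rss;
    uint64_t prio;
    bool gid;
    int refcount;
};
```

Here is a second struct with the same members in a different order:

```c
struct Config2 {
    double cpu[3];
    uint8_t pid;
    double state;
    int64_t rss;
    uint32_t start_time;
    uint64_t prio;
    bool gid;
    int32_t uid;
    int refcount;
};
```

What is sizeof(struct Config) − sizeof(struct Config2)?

@0: uid [4B, align 4] → 4
+4 pad (align 8)
@8: state [8B, align 8] → 16
@16: cpu [24B, align 8] → 40
@40: start_time [4B, align 4] → 44
@44: pid [1B, align 1] → 45
+3 pad (align 8)
@48: rss [8B, align 8] → 56
@56: prio [8B, align 8] → 64
@64: gid [1B, align 1] → 65
+3 pad (align 4)
@68: refcount [4B, align 4] → 72
size 72, align 8
— Config2 —
@0: cpu [24B, align 8] → 24
@24: pid [1B, align 1] → 25
+7 pad (align 8)
@32: state [8B, align 8] → 40
@40: rss [8B, align 8] → 48
@48: start_time [4B, align 4] → 52
+4 pad (align 8)
@56: prio [8B, align 8] → 64
@64: gid [1B, align 1] → 65
+3 pad (align 4)
@68: uid [4B, align 4] → 72
@72: refcount [4B, align 4] → 76
+4 tail pad (align 8)
size 80, align 8
72 − 80 = -8

-8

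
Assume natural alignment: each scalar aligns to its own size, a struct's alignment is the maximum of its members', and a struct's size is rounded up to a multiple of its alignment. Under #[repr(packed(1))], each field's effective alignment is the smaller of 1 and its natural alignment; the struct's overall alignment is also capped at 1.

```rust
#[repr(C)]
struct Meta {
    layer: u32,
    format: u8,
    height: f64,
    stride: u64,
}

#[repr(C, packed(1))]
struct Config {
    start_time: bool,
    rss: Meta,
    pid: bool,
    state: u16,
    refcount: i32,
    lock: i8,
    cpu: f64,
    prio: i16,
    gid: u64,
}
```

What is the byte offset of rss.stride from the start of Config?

17

Meta: layer at 0 (size 4, align 4) → ends 4; format at 4 (size 1, align 1) → ends 5; pad 3 to align 8 for height; height at 8 (size 8, align 8) → ends 16; stride at 16 (size 8, align 8) → ends 24; total 24 bytes, alignment 8
start_time at 0 (size 1, align 1) → ends 1
rss at 1 (size 24, align 1) → ends 25
within Meta: stride at 16
1 + 16 = 17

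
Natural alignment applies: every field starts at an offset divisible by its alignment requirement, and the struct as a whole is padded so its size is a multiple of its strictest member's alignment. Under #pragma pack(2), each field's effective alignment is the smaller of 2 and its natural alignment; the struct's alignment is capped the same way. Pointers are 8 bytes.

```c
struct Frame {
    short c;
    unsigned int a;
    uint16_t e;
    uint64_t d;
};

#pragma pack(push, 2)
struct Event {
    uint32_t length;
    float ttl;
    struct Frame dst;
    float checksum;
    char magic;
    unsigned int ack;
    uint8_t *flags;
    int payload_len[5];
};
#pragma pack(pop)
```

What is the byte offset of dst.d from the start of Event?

24

Frame: c at 0 (size 2, align 2) → ends 2; pad 2 to align 4 for a; a at 4 (size 4, align 4) → ends 8; e at 8 (size 2, align 2) → ends 10; pad 6 to align 8 for d; d at 16 (size 8, align 8) → ends 24; total 24 bytes, alignment 8
length at 0 (size 4, align 2) → ends 4
ttl at 4 (size 4, align 2) → ends 8
dst at 8 (size 24, align 2) → ends 32
within Frame: d at 16
8 + 16 = 24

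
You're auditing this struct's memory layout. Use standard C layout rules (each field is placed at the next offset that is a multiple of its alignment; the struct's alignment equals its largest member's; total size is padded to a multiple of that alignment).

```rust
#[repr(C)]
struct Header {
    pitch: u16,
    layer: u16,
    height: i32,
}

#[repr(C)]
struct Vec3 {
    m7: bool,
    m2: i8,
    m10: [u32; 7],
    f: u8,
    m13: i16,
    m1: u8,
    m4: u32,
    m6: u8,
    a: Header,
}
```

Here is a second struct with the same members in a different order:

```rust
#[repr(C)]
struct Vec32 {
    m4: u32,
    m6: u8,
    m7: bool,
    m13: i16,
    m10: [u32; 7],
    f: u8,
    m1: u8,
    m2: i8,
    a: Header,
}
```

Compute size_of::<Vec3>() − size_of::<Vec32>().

8

Header: 0..2  pitch  (2B, 2-aligned); 2..4  layer  (2B, 2-aligned); 4..8  height  (4B, 4-aligned); sizeof = 8, alignof = 4
0..1  m7  (1B, 1-aligned)
1..2  m2  (1B, 1-aligned)
2..4  -- padding (2B)
4..32  m10  (28B, 4-aligned)
32..33  f  (1B, 1-aligned)
33..34  -- padding (1B)
34..36  m13  (2B, 2-aligned)
36..37  m1  (1B, 1-aligned)
37..40  -- padding (3B)
40..44  m4  (4B, 4-aligned)
44..45  m6  (1B, 1-aligned)
45..48  -- padding (3B)
48..56  a  (8B, 4-aligned)
sizeof = 56, alignof = 4
— Vec32 —
0..4  m4  (4B, 4-aligned)
4..5  m6  (1B, 1-aligned)
5..6  m7  (1B, 1-aligned)
6..8  m13  (2B, 2-aligned)
8..36  m10  (28B, 4-aligned)
36..37  f  (1B, 1-aligned)
37..38  m1  (1B, 1-aligned)
38..39  m2  (1B, 1-aligned)
39..40  -- padding (1B)
40..48  a  (8B, 4-aligned)
sizeof = 48, alignof = 4
56 − 48 = 8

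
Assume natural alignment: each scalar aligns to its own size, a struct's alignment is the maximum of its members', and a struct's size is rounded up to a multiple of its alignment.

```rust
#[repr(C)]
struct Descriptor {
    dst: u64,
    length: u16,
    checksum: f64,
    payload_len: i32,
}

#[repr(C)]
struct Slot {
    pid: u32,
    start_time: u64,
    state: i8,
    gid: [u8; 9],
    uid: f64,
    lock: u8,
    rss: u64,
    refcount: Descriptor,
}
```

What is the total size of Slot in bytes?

Descriptor: 0..8  dst  (8B, 8-aligned); 8..10  length  (2B, 2-aligned); 10..16  -- padding (6B); 16..24  checksum  (8B, 8-aligned); 24..28  payload_len  (4B, 4-aligned); 28..32  -- tail padding (4B); sizeof = 32, alignof = 8
0..4  pid  (4B, 4-aligned)
4..8  -- padding (4B)
8..16  start_time  (8B, 8-aligned)
16..17  state  (1B, 1-aligned)
17..26  gid  (9B, 1-aligned)
26..32  -- padding (6B)
32..40  uid  (8B, 8-aligned)
40..41  lock  (1B, 1-aligned)
41..48  -- padding (7B)
48..56  rss  (8B, 8-aligned)
56..88  refcount  (32B, 8-aligned)
sizeof = 88, alignof = 8

88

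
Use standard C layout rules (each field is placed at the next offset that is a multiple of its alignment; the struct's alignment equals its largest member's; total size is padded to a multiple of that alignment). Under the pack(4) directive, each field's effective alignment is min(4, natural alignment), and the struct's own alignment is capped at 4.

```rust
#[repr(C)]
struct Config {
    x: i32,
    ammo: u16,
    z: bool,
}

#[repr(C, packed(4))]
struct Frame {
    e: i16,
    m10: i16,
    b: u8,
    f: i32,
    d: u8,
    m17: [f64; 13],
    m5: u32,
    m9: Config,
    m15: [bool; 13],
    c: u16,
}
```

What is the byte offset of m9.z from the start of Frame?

Config: @0: x [4B, align 4] → 4; @4: ammo [2B, align 2] → 6; @6: z [1B, align 1] → 7; +1 tail pad (align 4); size 8, align 4
@0: e [2B, align 2] → 2
@2: m10 [2B, align 2] → 4
@4: b [1B, align 1] → 5
+3 pad (align 4)
@8: f [4B, align 4] → 12
@12: d [1B, align 1] → 13
+3 pad (align 4)
@16: m17 [104B, align 4] → 120
@120: m5 [4B, align 4] → 124
@124: m9 [8B, align 4] → 132
within Config: z at 6
124 + 6 = 130

130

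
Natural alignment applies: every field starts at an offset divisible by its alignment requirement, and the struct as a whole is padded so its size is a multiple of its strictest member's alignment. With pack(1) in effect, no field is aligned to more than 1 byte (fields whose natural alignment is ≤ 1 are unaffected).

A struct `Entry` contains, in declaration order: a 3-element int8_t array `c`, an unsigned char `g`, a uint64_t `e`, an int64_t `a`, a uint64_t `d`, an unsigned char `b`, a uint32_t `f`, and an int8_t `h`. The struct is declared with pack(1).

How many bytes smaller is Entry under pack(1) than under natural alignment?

14

natural layout:
  c at 0 (size 3, align 1) → ends 3
  g at 3 (size 1, align 1) → ends 4
  pad 4 to align 8 for e
  e at 8 (size 8, align 8) → ends 16
  a at 16 (size 8, align 8) → ends 24
  d at 24 (size 8, align 8) → ends 32
  b at 32 (size 1, align 1) → ends 33
  pad 3 to align 4 for f
  f at 36 (size 4, align 4) → ends 40
  h at 40 (size 1, align 1) → ends 41
  tail pad 7 to reach multiple of 8
  total 48 bytes, alignment 8
packed(1) layout:
  c at 0 (size 3, align 1) → ends 3
  g at 3 (size 1, align 1) → ends 4
  e at 4 (size 8, align 1) → ends 12
  a at 12 (size 8, align 1) → ends 20
  d at 20 (size 8, align 1) → ends 28
  b at 28 (size 1, align 1) → ends 29
  f at 29 (size 4, align 1) → ends 33
  h at 33 (size 1, align 1) → ends 34
  total 34 bytes, alignment 1
48 − 34 = 14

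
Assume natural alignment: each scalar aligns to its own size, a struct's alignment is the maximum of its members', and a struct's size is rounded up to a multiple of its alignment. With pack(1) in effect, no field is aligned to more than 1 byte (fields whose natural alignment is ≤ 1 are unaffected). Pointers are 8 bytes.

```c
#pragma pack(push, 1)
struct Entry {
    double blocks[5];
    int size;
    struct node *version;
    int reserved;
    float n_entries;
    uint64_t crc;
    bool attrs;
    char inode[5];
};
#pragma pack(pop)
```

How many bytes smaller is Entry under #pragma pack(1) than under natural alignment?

6

natural layout:
  @0: blocks [40B, align 8] → 40
  @40: size [4B, align 4] → 44
  +4 pad (align 8)
  @48: version [8B, align 8] → 56
  @56: reserved [4B, align 4] → 60
  @60: n_entries [4B, align 4] → 64
  @64: crc [8B, align 8] → 72
  @72: attrs [1B, align 1] → 73
  @73: inode [5B, align 1] → 78
  +2 tail pad (align 8)
  size 80, align 8
packed(1) layout:
  @0: blocks [40B, align 1] → 40
  @40: size [4B, align 1] → 44
  @44: version [8B, align 1] → 52
  @52: reserved [4B, align 1] → 56
  @56: n_entries [4B, align 1] → 60
  @60: crc [8B, align 1] → 68
  @68: attrs [1B, align 1] → 69
  @69: inode [5B, align 1] → 74
  size 74, align 1
80 − 74 = 6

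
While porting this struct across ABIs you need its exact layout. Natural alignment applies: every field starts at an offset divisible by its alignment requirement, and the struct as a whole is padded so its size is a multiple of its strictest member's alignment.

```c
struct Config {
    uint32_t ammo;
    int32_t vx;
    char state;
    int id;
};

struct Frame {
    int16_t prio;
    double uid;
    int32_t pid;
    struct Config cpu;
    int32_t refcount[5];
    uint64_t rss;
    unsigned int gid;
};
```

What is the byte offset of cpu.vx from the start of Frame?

24

Config: @0: ammo [4B, align 4] → 4; @4: vx [4B, align 4] → 8; @8: state [1B, align 1] → 9; +3 pad (align 4); @12: id [4B, align 4] → 16; size 16, align 4
@0: prio [2B, align 2] → 2
+6 pad (align 8)
@8: uid [8B, align 8] → 16
@16: pid [4B, align 4] → 20
@20: cpu [16B, align 4] → 36
within Config: vx at 4
20 + 4 = 24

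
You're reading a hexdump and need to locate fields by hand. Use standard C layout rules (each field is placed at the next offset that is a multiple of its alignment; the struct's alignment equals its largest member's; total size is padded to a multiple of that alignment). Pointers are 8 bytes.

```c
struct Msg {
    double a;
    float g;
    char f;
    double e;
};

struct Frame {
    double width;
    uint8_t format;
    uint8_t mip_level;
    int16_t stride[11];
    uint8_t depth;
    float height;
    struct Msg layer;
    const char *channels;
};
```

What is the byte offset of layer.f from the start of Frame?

Msg: 0..8  a  (8B, 8-aligned); 8..12  g  (4B, 4-aligned); 12..13  f  (1B, 1-aligned); 13..16  -- padding (3B); 16..24  e  (8B, 8-aligned); sizeof = 24, alignof = 8
0..8  width  (8B, 8-aligned)
8..9  format  (1B, 1-aligned)
9..10  mip_level  (1B, 1-aligned)
10..32  stride  (22B, 2-aligned)
32..33  depth  (1B, 1-aligned)
33..36  -- padding (3B)
36..40  height  (4B, 4-aligned)
40..64  layer  (24B, 8-aligned)
within Msg: f at 12
40 + 12 = 52

52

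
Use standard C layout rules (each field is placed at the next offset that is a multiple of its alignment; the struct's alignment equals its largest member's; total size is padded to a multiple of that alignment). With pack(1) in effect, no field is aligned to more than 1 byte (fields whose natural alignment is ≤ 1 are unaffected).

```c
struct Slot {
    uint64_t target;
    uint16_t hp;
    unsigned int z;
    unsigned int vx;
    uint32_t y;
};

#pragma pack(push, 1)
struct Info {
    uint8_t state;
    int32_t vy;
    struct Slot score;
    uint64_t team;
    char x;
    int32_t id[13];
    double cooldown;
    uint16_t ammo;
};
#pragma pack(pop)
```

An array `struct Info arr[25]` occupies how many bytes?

2500

Slot: @0: target [8B, align 8] → 8; @8: hp [2B, align 2] → 10; +2 pad (align 4); @12: z [4B, align 4] → 16; @16: vx [4B, align 4] → 20; @20: y [4B, align 4] → 24; size 24, align 8
@0: state [1B, align 1] → 1
@1: vy [4B, align 1] → 5
@5: score [24B, align 1] → 29
@29: team [8B, align 1] → 37
@37: x [1B, align 1] → 38
@38: id [52B, align 1] → 90
@90: cooldown [8B, align 1] → 98
@98: ammo [2B, align 1] → 100
size 100, align 1
array of 25: 25 × 100 = 2500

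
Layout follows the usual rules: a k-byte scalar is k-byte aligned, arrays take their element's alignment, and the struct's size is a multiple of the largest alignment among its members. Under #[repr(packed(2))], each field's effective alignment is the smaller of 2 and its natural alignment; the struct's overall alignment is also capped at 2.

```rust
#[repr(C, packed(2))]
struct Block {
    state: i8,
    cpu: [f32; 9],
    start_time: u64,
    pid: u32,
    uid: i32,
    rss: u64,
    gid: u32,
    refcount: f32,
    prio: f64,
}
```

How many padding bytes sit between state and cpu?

0..1  state  (1B, 1-aligned)
1..2  -- padding (1B)
2..38  cpu  (36B, 2-aligned)

1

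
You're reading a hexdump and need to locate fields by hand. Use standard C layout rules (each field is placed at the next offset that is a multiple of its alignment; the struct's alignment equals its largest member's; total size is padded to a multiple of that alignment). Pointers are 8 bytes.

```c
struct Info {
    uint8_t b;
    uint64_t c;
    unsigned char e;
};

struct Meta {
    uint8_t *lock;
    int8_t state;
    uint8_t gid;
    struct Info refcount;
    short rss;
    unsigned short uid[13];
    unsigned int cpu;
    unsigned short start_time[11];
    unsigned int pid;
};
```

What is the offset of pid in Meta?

96

Info: @0: b [1B, align 1] → 1; +7 pad (align 8); @8: c [8B, align 8] → 16; @16: e [1B, align 1] → 17; +7 tail pad (align 8); size 24, align 8
@0: lock [8B, align 8] → 8
@8: state [1B, align 1] → 9
@9: gid [1B, align 1] → 10
+6 pad (align 8)
@16: refcount [24B, align 8] → 40
@40: rss [2B, align 2] → 42
@42: uid [26B, align 2] → 68
@68: cpu [4B, align 4] → 72
@72: start_time [22B, align 2] → 94
+2 pad (align 4)
@96: pid [4B, align 4] → 100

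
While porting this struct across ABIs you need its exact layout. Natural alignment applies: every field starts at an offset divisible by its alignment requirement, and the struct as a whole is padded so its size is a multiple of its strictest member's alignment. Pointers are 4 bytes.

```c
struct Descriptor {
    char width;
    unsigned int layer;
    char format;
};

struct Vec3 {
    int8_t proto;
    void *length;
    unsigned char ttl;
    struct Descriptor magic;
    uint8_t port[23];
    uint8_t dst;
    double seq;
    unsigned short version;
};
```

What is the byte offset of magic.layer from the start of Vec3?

Descriptor: width at 0 (size 1, align 1) → ends 1; pad 3 to align 4 for layer; layer at 4 (size 4, align 4) → ends 8; format at 8 (size 1, align 1) → ends 9; tail pad 3 to reach multiple of 4; total 12 bytes, alignment 4
proto at 0 (size 1, align 1) → ends 1
pad 3 to align 4 for length
length at 4 (size 4, align 4) → ends 8
ttl at 8 (size 1, align 1) → ends 9
pad 3 to align 4 for magic
magic at 12 (size 12, align 4) → ends 24
within Descriptor: layer at 4
12 + 4 = 16

16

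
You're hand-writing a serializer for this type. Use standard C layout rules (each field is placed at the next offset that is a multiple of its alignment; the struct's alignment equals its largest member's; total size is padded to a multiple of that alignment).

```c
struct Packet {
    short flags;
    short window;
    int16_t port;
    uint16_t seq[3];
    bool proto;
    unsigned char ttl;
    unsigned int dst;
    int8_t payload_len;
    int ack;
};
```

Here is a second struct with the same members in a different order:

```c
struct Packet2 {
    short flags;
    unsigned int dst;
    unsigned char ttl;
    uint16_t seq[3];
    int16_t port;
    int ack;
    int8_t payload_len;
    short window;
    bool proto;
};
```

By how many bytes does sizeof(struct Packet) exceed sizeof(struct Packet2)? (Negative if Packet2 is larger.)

-4

0..2  flags  (2B, 2-aligned)
2..4  window  (2B, 2-aligned)
4..6  port  (2B, 2-aligned)
6..12  seq  (6B, 2-aligned)
12..13  proto  (1B, 1-aligned)
13..14  ttl  (1B, 1-aligned)
14..16  -- padding (2B)
16..20  dst  (4B, 4-aligned)
20..21  payload_len  (1B, 1-aligned)
21..24  -- padding (3B)
24..28  ack  (4B, 4-aligned)
sizeof = 28, alignof = 4
— Packet2 —
0..2  flags  (2B, 2-aligned)
2..4  -- padding (2B)
4..8  dst  (4B, 4-aligned)
8..9  ttl  (1B, 1-aligned)
9..10  -- padding (1B)
10..16  seq  (6B, 2-aligned)
16..18  port  (2B, 2-aligned)
18..20  -- padding (2B)
20..24  ack  (4B, 4-aligned)
24..25  payload_len  (1B, 1-aligned)
25..26  -- padding (1B)
26..28  window  (2B, 2-aligned)
28..29  proto  (1B, 1-aligned)
29..32  -- tail padding (3B)
sizeof = 32, alignof = 4
28 − 32 = -4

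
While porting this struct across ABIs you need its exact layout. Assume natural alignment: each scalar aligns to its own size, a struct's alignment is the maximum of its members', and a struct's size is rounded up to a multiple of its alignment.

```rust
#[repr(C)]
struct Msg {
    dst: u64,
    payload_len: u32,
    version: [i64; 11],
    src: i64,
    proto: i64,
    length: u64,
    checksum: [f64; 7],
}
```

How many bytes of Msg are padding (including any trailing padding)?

4

0..8  dst  (8B, 8-aligned)
8..12  payload_len  (4B, 4-aligned)
12..16  -- padding (4B)
16..104  version  (88B, 8-aligned)
104..112  src  (8B, 8-aligned)
112..120  proto  (8B, 8-aligned)
120..128  length  (8B, 8-aligned)
128..184  checksum  (56B, 8-aligned)
sizeof = 184, alignof = 8
data bytes 180, size 184 → padding 4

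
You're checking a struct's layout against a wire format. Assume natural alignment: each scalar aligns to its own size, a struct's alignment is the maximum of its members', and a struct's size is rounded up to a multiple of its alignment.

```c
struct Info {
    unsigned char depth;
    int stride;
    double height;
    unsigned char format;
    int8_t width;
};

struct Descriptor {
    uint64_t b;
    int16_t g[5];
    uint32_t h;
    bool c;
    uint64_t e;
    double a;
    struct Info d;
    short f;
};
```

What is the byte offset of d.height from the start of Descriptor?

56

Info: @0: depth [1B, align 1] → 1; +3 pad (align 4); @4: stride [4B, align 4] → 8; @8: height [8B, align 8] → 16; @16: format [1B, align 1] → 17; @17: width [1B, align 1] → 18; +6 tail pad (align 8); size 24, align 8
@0: b [8B, align 8] → 8
@8: g [10B, align 2] → 18
+2 pad (align 4)
@20: h [4B, align 4] → 24
@24: c [1B, align 1] → 25
+7 pad (align 8)
@32: e [8B, align 8] → 40
@40: a [8B, align 8] → 48
@48: d [24B, align 8] → 72
within Info: height at 8
48 + 8 = 56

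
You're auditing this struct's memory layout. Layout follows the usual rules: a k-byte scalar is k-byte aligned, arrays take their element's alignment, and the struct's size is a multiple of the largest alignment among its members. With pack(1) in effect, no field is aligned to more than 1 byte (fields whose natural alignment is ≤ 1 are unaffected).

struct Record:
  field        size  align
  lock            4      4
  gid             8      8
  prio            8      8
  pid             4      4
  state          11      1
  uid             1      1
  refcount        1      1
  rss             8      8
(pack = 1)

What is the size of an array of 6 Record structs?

lock at 0 (size 4, align 1) → ends 4
gid at 4 (size 8, align 1) → ends 12
prio at 12 (size 8, align 1) → ends 20
pid at 20 (size 4, align 1) → ends 24
state at 24 (size 11, align 1) → ends 35
uid at 35 (size 1, align 1) → ends 36
refcount at 36 (size 1, align 1) → ends 37
rss at 37 (size 8, align 1) → ends 45
total 45 bytes, alignment 1
array of 6: 6 × 45 = 270

270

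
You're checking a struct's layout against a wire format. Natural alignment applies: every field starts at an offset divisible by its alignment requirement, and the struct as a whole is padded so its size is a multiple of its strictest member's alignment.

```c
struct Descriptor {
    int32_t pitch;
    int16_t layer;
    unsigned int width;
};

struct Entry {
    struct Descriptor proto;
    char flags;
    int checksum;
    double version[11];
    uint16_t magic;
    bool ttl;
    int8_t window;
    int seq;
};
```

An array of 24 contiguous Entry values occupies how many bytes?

Descriptor: @0: pitch [4B, align 4] → 4; @4: layer [2B, align 2] → 6; +2 pad (align 4); @8: width [4B, align 4] → 12; size 12, align 4
@0: proto [12B, align 4] → 12
@12: flags [1B, align 1] → 13
+3 pad (align 4)
@16: checksum [4B, align 4] → 20
+4 pad (align 8)
@24: version [88B, align 8] → 112
@112: magic [2B, align 2] → 114
@114: ttl [1B, align 1] → 115
@115: window [1B, align 1] → 116
@116: seq [4B, align 4] → 120
size 120, align 8
array of 24: 24 × 120 = 2880

2880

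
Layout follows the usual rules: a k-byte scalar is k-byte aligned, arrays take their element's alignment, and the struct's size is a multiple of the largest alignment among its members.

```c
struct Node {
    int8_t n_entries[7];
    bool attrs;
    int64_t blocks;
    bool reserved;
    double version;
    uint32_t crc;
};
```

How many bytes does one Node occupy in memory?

0..7  n_entries  (7B, 1-aligned)
7..8  attrs  (1B, 1-aligned)
8..16  blocks  (8B, 8-aligned)
16..17  reserved  (1B, 1-aligned)
17..24  -- padding (7B)
24..32  version  (8B, 8-aligned)
32..36  crc  (4B, 4-aligned)
36..40  -- tail padding (4B)
sizeof = 40, alignof = 8

40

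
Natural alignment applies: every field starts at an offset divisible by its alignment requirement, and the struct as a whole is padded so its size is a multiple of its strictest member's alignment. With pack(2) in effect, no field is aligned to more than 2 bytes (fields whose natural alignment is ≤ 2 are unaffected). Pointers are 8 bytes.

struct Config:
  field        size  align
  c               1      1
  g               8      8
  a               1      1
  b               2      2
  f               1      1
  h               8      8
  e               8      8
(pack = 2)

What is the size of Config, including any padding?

32 bytes

c at 0 (size 1, align 1) → ends 1
pad 1 to align 2 for g
g at 2 (size 8, align 2) → ends 10
a at 10 (size 1, align 1) → ends 11
pad 1 to align 2 for b
b at 12 (size 2, align 2) → ends 14
f at 14 (size 1, align 1) → ends 15
pad 1 to align 2 for h
h at 16 (size 8, align 2) → ends 24
e at 24 (size 8, align 2) → ends 32
total 32 bytes, alignment 2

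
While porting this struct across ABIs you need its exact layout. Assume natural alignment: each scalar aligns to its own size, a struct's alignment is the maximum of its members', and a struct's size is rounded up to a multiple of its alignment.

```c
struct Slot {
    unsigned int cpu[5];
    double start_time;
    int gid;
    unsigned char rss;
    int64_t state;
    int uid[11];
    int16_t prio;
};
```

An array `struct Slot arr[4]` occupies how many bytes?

384

@0: cpu [20B, align 4] → 20
+4 pad (align 8)
@24: start_time [8B, align 8] → 32
@32: gid [4B, align 4] → 36
@36: rss [1B, align 1] → 37
+3 pad (align 8)
@40: state [8B, align 8] → 48
@48: uid [44B, align 4] → 92
@92: prio [2B, align 2] → 94
+2 tail pad (align 8)
size 96, align 8
array of 4: 4 × 96 = 384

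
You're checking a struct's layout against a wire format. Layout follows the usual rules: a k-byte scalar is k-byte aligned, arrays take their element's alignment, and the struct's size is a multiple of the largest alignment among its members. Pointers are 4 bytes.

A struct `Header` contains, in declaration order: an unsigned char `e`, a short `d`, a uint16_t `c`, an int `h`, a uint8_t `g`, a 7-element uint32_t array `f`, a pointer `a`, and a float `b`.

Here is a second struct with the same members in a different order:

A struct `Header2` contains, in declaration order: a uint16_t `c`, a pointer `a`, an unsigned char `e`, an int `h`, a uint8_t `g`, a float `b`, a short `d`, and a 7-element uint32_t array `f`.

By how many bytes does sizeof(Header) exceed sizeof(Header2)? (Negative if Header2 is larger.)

e at 0 (size 1, align 1) → ends 1
pad 1 to align 2 for d
d at 2 (size 2, align 2) → ends 4
c at 4 (size 2, align 2) → ends 6
pad 2 to align 4 for h
h at 8 (size 4, align 4) → ends 12
g at 12 (size 1, align 1) → ends 13
pad 3 to align 4 for f
f at 16 (size 28, align 4) → ends 44
a at 44 (size 4, align 4) → ends 48
b at 48 (size 4, align 4) → ends 52
total 52 bytes, alignment 4
— Header2 —
c at 0 (size 2, align 2) → ends 2
pad 2 to align 4 for a
a at 4 (size 4, align 4) → ends 8
e at 8 (size 1, align 1) → ends 9
pad 3 to align 4 for h
h at 12 (size 4, align 4) → ends 16
g at 16 (size 1, align 1) → ends 17
pad 3 to align 4 for b
b at 20 (size 4, align 4) → ends 24
d at 24 (size 2, align 2) → ends 26
pad 2 to align 4 for f
f at 28 (size 28, align 4) → ends 56
total 56 bytes, alignment 4
52 − 56 = -4

-4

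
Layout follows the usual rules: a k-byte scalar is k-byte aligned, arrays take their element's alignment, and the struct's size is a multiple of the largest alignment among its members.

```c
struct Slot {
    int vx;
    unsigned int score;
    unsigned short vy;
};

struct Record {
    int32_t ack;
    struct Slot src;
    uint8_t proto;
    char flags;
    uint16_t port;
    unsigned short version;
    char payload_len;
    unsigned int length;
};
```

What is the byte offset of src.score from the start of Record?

Slot: vx at 0 (size 4, align 4) → ends 4; score at 4 (size 4, align 4) → ends 8; vy at 8 (size 2, align 2) → ends 10; tail pad 2 to reach multiple of 4; total 12 bytes, alignment 4
ack at 0 (size 4, align 4) → ends 4
src at 4 (size 12, align 4) → ends 16
within Slot: score at 4
4 + 4 = 8

8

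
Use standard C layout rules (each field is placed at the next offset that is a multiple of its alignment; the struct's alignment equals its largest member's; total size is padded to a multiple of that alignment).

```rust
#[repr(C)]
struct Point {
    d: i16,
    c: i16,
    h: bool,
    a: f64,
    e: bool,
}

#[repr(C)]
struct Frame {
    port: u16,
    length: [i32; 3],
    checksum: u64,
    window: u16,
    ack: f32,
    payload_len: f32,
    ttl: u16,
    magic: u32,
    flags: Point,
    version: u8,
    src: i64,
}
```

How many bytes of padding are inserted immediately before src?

Point: 0..2  d  (2B, 2-aligned); 2..4  c  (2B, 2-aligned); 4..5  h  (1B, 1-aligned); 5..8  -- padding (3B); 8..16  a  (8B, 8-aligned); 16..17  e  (1B, 1-aligned); 17..24  -- tail padding (7B); sizeof = 24, alignof = 8
0..2  port  (2B, 2-aligned)
2..4  -- padding (2B)
4..16  length  (12B, 4-aligned)
16..24  checksum  (8B, 8-aligned)
24..26  window  (2B, 2-aligned)
26..28  -- padding (2B)
28..32  ack  (4B, 4-aligned)
32..36  payload_len  (4B, 4-aligned)
36..38  ttl  (2B, 2-aligned)
38..40  -- padding (2B)
40..44  magic  (4B, 4-aligned)
44..48  -- padding (4B)
48..72  flags  (24B, 8-aligned)
72..73  version  (1B, 1-aligned)
73..80  -- padding (7B)
80..88  src  (8B, 8-aligned)

7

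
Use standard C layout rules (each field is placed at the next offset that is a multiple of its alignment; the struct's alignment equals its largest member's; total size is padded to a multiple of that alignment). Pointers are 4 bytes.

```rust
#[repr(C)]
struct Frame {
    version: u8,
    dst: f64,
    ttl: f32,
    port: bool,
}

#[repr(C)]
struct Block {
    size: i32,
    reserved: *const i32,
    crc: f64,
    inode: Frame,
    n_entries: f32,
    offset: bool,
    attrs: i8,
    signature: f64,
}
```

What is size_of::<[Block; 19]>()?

1064

Frame: @0: version [1B, align 1] → 1; +7 pad (align 8); @8: dst [8B, align 8] → 16; @16: ttl [4B, align 4] → 20; @20: port [1B, align 1] → 21; +3 tail pad (align 8); size 24, align 8
@0: size [4B, align 4] → 4
@4: reserved [4B, align 4] → 8
@8: crc [8B, align 8] → 16
@16: inode [24B, align 8] → 40
@40: n_entries [4B, align 4] → 44
@44: offset [1B, align 1] → 45
@45: attrs [1B, align 1] → 46
+2 pad (align 8)
@48: signature [8B, align 8] → 56
size 56, align 8
array of 19: 19 × 56 = 1064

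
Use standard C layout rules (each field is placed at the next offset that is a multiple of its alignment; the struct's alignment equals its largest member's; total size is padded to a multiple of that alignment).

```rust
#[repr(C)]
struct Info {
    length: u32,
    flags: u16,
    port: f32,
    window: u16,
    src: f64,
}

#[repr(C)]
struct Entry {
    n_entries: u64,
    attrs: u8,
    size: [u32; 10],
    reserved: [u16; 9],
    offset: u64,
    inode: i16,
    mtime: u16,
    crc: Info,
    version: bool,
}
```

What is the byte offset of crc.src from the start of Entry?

Info: length at 0 (size 4, align 4) → ends 4; flags at 4 (size 2, align 2) → ends 6; pad 2 to align 4 for port; port at 8 (size 4, align 4) → ends 12; window at 12 (size 2, align 2) → ends 14; pad 2 to align 8 for src; src at 16 (size 8, align 8) → ends 24; total 24 bytes, alignment 8
n_entries at 0 (size 8, align 8) → ends 8
attrs at 8 (size 1, align 1) → ends 9
pad 3 to align 4 for size
size at 12 (size 40, align 4) → ends 52
reserved at 52 (size 18, align 2) → ends 70
pad 2 to align 8 for offset
offset at 72 (size 8, align 8) → ends 80
inode at 80 (size 2, align 2) → ends 82
mtime at 82 (size 2, align 2) → ends 84
pad 4 to align 8 for crc
crc at 88 (size 24, align 8) → ends 112
within Info: src at 16
88 + 16 = 104

104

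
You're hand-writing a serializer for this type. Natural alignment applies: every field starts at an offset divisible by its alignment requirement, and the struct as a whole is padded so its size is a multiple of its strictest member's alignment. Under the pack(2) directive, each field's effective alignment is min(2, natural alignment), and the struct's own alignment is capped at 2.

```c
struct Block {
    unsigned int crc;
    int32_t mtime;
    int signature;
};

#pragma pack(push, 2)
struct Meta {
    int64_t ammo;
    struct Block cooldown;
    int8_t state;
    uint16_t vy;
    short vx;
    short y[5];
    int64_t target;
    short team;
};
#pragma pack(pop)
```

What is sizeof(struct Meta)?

Block: 0..4  crc  (4B, 4-aligned); 4..8  mtime  (4B, 4-aligned); 8..12  signature  (4B, 4-aligned); sizeof = 12, alignof = 4
0..8  ammo  (8B, 2-aligned)
8..20  cooldown  (12B, 2-aligned)
20..21  state  (1B, 1-aligned)
21..22  -- padding (1B)
22..24  vy  (2B, 2-aligned)
24..26  vx  (2B, 2-aligned)
26..36  y  (10B, 2-aligned)
36..44  target  (8B, 2-aligned)
44..46  team  (2B, 2-aligned)
sizeof = 46, alignof = 2

46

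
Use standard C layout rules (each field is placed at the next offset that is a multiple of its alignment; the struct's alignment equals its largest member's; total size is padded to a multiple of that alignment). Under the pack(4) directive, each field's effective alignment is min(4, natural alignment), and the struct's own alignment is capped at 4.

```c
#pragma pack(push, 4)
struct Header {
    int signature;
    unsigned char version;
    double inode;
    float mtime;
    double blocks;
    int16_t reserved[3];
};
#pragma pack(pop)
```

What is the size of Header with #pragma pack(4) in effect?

@0: signature [4B, align 4] → 4
@4: version [1B, align 1] → 5
+3 pad (align 4)
@8: inode [8B, align 4] → 16
@16: mtime [4B, align 4] → 20
@20: blocks [8B, align 4] → 28
@28: reserved [6B, align 2] → 34
+2 tail pad (align 4)
size 36, align 4

36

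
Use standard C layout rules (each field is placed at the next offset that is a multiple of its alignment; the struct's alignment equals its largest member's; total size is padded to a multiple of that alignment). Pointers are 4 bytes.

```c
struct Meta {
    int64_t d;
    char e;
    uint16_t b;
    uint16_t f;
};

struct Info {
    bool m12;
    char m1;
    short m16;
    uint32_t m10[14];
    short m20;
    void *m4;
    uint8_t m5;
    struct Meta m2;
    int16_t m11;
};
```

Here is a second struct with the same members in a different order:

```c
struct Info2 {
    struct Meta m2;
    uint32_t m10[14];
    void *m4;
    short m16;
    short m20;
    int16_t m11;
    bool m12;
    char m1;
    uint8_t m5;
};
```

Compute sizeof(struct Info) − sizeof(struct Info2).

8

Meta: 0..8  d  (8B, 8-aligned); 8..9  e  (1B, 1-aligned); 9..10  -- padding (1B); 10..12  b  (2B, 2-aligned); 12..14  f  (2B, 2-aligned); 14..16  -- tail padding (2B); sizeof = 16, alignof = 8
0..1  m12  (1B, 1-aligned)
1..2  m1  (1B, 1-aligned)
2..4  m16  (2B, 2-aligned)
4..60  m10  (56B, 4-aligned)
60..62  m20  (2B, 2-aligned)
62..64  -- padding (2B)
64..68  m4  (4B, 4-aligned)
68..69  m5  (1B, 1-aligned)
69..72  -- padding (3B)
72..88  m2  (16B, 8-aligned)
88..90  m11  (2B, 2-aligned)
90..96  -- tail padding (6B)
sizeof = 96, alignof = 8
— Info2 —
0..16  m2  (16B, 8-aligned)
16..72  m10  (56B, 4-aligned)
72..76  m4  (4B, 4-aligned)
76..78  m16  (2B, 2-aligned)
78..80  m20  (2B, 2-aligned)
80..82  m11  (2B, 2-aligned)
82..83  m12  (1B, 1-aligned)
83..84  m1  (1B, 1-aligned)
84..85  m5  (1B, 1-aligned)
85..88  -- tail padding (3B)
sizeof = 88, alignof = 8
96 − 88 = 8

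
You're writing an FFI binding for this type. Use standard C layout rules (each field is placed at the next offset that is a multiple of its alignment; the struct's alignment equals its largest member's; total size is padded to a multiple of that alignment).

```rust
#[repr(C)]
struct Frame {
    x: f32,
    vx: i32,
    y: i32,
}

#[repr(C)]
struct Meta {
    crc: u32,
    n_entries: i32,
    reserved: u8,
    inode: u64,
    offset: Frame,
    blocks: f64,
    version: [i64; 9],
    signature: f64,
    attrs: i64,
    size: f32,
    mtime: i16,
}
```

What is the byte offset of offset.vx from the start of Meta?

28

Frame: @0: x [4B, align 4] → 4; @4: vx [4B, align 4] → 8; @8: y [4B, align 4] → 12; size 12, align 4
@0: crc [4B, align 4] → 4
@4: n_entries [4B, align 4] → 8
@8: reserved [1B, align 1] → 9
+7 pad (align 8)
@16: inode [8B, align 8] → 24
@24: offset [12B, align 4] → 36
within Frame: vx at 4
24 + 4 = 28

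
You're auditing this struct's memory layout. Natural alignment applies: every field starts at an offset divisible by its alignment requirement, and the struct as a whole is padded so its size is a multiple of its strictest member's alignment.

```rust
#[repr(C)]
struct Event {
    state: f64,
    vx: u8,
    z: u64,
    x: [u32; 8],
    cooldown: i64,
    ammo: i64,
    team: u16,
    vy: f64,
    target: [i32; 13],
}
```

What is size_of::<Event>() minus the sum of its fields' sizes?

17

@0: state [8B, align 8] → 8
@8: vx [1B, align 1] → 9
+7 pad (align 8)
@16: z [8B, align 8] → 24
@24: x [32B, align 4] → 56
@56: cooldown [8B, align 8] → 64
@64: ammo [8B, align 8] → 72
@72: team [2B, align 2] → 74
+6 pad (align 8)
@80: vy [8B, align 8] → 88
@88: target [52B, align 4] → 140
+4 tail pad (align 8)
size 144, align 8
data bytes 127, size 144 → padding 17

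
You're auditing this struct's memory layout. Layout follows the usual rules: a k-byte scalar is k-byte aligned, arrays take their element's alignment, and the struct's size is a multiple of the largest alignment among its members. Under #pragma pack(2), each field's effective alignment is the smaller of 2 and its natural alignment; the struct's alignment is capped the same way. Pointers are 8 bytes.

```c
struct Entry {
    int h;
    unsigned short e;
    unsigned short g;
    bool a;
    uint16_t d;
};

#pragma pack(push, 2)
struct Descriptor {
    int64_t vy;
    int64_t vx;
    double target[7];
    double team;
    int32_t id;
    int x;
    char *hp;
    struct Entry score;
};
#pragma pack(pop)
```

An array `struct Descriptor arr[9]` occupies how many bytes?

Entry: @0: h [4B, align 4] → 4; @4: e [2B, align 2] → 6; @6: g [2B, align 2] → 8; @8: a [1B, align 1] → 9; +1 pad (align 2); @10: d [2B, align 2] → 12; size 12, align 4
@0: vy [8B, align 2] → 8
@8: vx [8B, align 2] → 16
@16: target [56B, align 2] → 72
@72: team [8B, align 2] → 80
@80: id [4B, align 2] → 84
@84: x [4B, align 2] → 88
@88: hp [8B, align 2] → 96
@96: score [12B, align 2] → 108
size 108, align 2
array of 9: 9 × 108 = 972

972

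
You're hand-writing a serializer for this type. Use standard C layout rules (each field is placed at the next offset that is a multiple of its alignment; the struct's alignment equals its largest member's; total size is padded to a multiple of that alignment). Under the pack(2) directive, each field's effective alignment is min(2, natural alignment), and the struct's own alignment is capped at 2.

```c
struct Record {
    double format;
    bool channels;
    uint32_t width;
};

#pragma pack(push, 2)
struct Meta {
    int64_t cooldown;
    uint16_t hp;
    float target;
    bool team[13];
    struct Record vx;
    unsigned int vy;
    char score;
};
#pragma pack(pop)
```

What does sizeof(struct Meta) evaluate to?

Record: format at 0 (size 8, align 8) → ends 8; channels at 8 (size 1, align 1) → ends 9; pad 3 to align 4 for width; width at 12 (size 4, align 4) → ends 16; total 16 bytes, alignment 8
cooldown at 0 (size 8, align 2) → ends 8
hp at 8 (size 2, align 2) → ends 10
target at 10 (size 4, align 2) → ends 14
team at 14 (size 13, align 1) → ends 27
pad 1 to align 2 for vx
vx at 28 (size 16, align 2) → ends 44
vy at 44 (size 4, align 2) → ends 48
score at 48 (size 1, align 1) → ends 49
tail pad 1 to reach multiple of 2
total 50 bytes, alignment 2

50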